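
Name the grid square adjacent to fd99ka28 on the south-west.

FD99ka17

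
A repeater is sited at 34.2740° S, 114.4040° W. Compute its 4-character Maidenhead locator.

DF25

Offset from 180°W / 90°S: lon 65.60°, lat 55.73°.
Field: lon ⌊65.60/20⌋ = 3 → D; lat ⌊55.73/10⌋ = 5 → F.
Square: lon ⌊5.60/2⌋ = 2; lat ⌊5.73/1⌋ = 5.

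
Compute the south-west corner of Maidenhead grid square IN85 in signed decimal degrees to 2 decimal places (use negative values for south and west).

45.00, -4.00

Field I=8, N=13: +8·20° lon, +13·10° lat → SW at lon -20°, lat 40°.
Square 8, 5: +8·2° lon, +5·1° lat → SW at lon -4°, lat 45°.
latitude 45.00, longitude -4.00.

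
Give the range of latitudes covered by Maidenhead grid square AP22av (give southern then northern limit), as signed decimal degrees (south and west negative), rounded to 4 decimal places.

62.8750, 62.9167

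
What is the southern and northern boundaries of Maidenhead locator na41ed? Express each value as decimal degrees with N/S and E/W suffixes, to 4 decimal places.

88.8750° S, 88.8333° S

Field N=13, A=0: +13·20° lon, +0·10° lat → SW at lon 80°, lat -90°.
Square 4, 1: +4·2° lon, +1·1° lat → SW at lon 88°, lat -89°.
Subsquare e=4, d=3: +4·0.0833333° lon, +3·0.0416667° lat → SW at lon 88.3333°, lat -88.875°.
Cell spans 0.0833333° lon × 0.0416667° lat.
south 88.8750° S, north 88.8333° S.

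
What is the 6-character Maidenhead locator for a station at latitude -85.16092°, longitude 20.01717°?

Shift to the Maidenhead origin (180°W, 90°S): lon 200.0172, lat 4.8391.
Field: 200.0172/20 → 10 → K, 4.8391/10 → 0 → A; chars KA.
Square: 0.0172/2 → 0, 4.8391/1 → 4; chars 04.
Subsquare: 0.0172/0.0833333 → 0 → a, 0.8391/0.0416667 → 20 → u; chars au.

KA04au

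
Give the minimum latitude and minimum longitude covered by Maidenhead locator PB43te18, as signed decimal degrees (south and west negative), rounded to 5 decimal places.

-76.80000, 129.59167

Field P=15, B=1: +15·20° lon, +1·10° lat → SW at lon 120°, lat -80°.
Square 4, 3: +4·2° lon, +3·1° lat → SW at lon 128°, lat -77°.
Subsquare t=19, e=4: +19·0.0833333° lon, +4·0.0416667° lat → SW at lon 129.583°, lat -76.8333°.
Extended square 1, 8: +1·0.00833333° lon, +8·0.00416667° lat → SW at lon 129.592°, lat -76.8°.
latitude -76.80000, longitude 129.59167.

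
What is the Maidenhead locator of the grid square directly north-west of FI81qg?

FI81ph

Longitude subsquare q = 16; −1 → 15 = p.
Latitude subsquare g = 6; +1 → 7 = h.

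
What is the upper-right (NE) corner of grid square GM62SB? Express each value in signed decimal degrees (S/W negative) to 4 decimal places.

32.0833, -46.4167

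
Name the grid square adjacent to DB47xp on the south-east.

Longitude subsquare x = 23; +1 → 24, wraps to 0 = a, carry into square.
Longitude square 4; +1 → 5.
Latitude subsquare p = 15; −1 → 14 = o.

DB57ao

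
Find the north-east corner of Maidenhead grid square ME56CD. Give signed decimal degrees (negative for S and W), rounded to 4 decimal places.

-43.8333, 70.2500

Field M=12, E=4: +12·20° lon, +4·10° lat → SW at lon 60°, lat -50°.
Square 5, 6: +5·2° lon, +6·1° lat → SW at lon 70°, lat -44°.
Subsquare c=2, d=3: +2·0.0833333° lon, +3·0.0416667° lat → SW at lon 70.1667°, lat -43.875°.
Cell spans 0.0833333° lon × 0.0416667° lat. NE corner is SW corner plus one full cell.
latitude -43.8333, longitude 70.2500.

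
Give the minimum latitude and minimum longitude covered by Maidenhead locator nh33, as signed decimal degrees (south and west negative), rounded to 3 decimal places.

-17.000, 86.000

Field N=13, H=7: +13·20° lon, +7·10° lat → SW at lon 80°, lat -20°.
Square 3, 3: +3·2° lon, +3·1° lat → SW at lon 86°, lat -17°.
latitude -17.000, longitude 86.000.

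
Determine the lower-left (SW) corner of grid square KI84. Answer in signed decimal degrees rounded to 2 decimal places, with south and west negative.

-6.00, 36.00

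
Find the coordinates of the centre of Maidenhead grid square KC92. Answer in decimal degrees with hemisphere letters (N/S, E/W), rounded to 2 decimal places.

Field K=10, C=2: +10·20° lon, +2·10° lat → SW at lon 20°, lat -70°.
Square 9, 2: +9·2° lon, +2·1° lat → SW at lon 38°, lat -68°.
Cell spans 2° lon × 1° lat. Centre is SW corner plus half of each.
latitude 67.50° S, longitude 39.00° E.

67.50° S, 39.00° E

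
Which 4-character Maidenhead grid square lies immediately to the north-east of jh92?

Longitude square 9; +1 → 10, wraps to 0, carry into field.
Longitude field J = 9; +1 → 10 = K.
Latitude square 2; +1 → 3.

KH03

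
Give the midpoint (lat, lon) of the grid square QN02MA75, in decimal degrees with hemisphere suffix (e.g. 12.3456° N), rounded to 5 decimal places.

Field Q=16, N=13: +16·20° lon, +13·10° lat → SW at lon 140°, lat 40°.
Square 0, 2: +0·2° lon, +2·1° lat → SW at lon 140°, lat 42°.
Subsquare m=12, a=0: +12·0.0833333° lon, +0·0.0416667° lat → SW at lon 141°, lat 42°.
Extended square 7, 5: +7·0.00833333° lon, +5·0.00416667° lat → SW at lon 141.058°, lat 42.0208°.
Cell spans 0.00833333° lon × 0.00416667° lat. Centre is SW corner plus half of each.
latitude 42.02292° N, longitude 141.06250° E.

42.02292° N, 141.06250° E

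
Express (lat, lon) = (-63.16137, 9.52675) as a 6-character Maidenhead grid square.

JC46su

Offset from 180°W / 90°S: lon 189.5267°, lat 26.8386°.
Field: lon ⌊189.5267/20⌋ = 9 → J; lat ⌊26.8386/10⌋ = 2 → C.
Square: lon ⌊9.5267/2⌋ = 4; lat ⌊6.8386/1⌋ = 6.
Subsquare: lon ⌊1.5267/0.0833333⌋ = 18 → s; lat ⌊0.8386/0.0416667⌋ = 20 → u.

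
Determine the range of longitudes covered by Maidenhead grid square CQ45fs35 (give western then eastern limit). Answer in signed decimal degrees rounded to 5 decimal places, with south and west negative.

Field C=2, Q=16: +2·20° lon, +16·10° lat → SW at lon -140°, lat 70°.
Square 4, 5: +4·2° lon, +5·1° lat → SW at lon -132°, lat 75°.
Subsquare f=5, s=18: +5·0.0833333° lon, +18·0.0416667° lat → SW at lon -131.583°, lat 75.75°.
Extended square 3, 5: +3·0.00833333° lon, +5·0.00416667° lat → SW at lon -131.558°, lat 75.7708°.
Cell spans 0.00833333° lon × 0.00416667° lat.
west -131.55833, east -131.55000.

-131.55833, -131.55000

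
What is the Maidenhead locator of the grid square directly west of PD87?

PD77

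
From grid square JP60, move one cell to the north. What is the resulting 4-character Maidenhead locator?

Latitude square 0; +1 → 1.
The longitude characters are unchanged.

JP61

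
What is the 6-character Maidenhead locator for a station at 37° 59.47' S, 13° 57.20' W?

IF32aa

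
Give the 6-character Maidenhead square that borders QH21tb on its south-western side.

QH21sa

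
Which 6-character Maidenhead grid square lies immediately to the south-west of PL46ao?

PL36xn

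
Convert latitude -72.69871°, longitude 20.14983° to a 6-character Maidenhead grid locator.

KB07bh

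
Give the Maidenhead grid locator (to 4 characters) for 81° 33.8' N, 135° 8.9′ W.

Add 180° to longitude and 90° to latitude: 44.85, 171.56.
Field: lon ⌊44.85/20⌋ = 2 → C; lat ⌊171.56/10⌋ = 17 → R.
Square: lon ⌊4.85/2⌋ = 2; lat ⌊1.56/1⌋ = 1.

CR21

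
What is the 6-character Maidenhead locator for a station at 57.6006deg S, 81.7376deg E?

ND02uj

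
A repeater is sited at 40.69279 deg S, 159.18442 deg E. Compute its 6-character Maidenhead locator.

Offset from 180°W / 90°S: lon 339.1844°, lat 49.3072°.
Field: lon ⌊339.1844/20⌋ = 16 → Q; lat ⌊49.3072/10⌋ = 4 → E.
Square: lon ⌊19.1844/2⌋ = 9; lat ⌊9.3072/1⌋ = 9.
Subsquare: lon ⌊1.1844/0.0833333⌋ = 14 → o; lat ⌊0.3072/0.0416667⌋ = 7 → h.

QE99oh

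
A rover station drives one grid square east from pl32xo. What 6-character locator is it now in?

Longitude subsquare x = 23; +1 → 24, wraps to 0 = a, carry into square.
Longitude square 3; +1 → 4.
The latitude characters are unchanged.

PL42ao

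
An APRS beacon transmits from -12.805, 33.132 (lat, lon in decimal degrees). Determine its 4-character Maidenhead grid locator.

KH67

Shift to the Maidenhead origin (180°W, 90°S): lon 213.13, lat 77.19.
Field: 213.13/20 → 10 → K, 77.19/10 → 7 → H; chars KH.
Square: 13.13/2 → 6, 7.19/1 → 7; chars 67.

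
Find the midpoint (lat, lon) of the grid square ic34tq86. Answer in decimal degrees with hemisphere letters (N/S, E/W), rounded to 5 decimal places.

65.30625° S, 12.34583° W

Field I=8, C=2: +8·20° lon, +2·10° lat → SW at lon -20°, lat -70°.
Square 3, 4: +3·2° lon, +4·1° lat → SW at lon -14°, lat -66°.
Subsquare t=19, q=16: +19·0.0833333° lon, +16·0.0416667° lat → SW at lon -12.4167°, lat -65.3333°.
Extended square 8, 6: +8·0.00833333° lon, +6·0.00416667° lat → SW at lon -12.35°, lat -65.3083°.
Cell spans 0.00833333° lon × 0.00416667° lat. Centre is SW corner plus half of each.
latitude 65.30625° S, longitude 12.34583° W.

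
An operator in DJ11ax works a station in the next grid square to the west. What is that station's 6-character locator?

DJ01xx

Longitude subsquare a = 0; −1 → -1, wraps to 23 = x, carry into square.
Longitude square 1; −1 → 0.
The latitude characters are unchanged.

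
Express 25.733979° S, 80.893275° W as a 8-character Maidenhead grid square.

EG94ng23

Add 180° to longitude and 90° to latitude: 99.10672, 64.26602.
Field (20°×10°, letters A–R): 99.10672/20 → 4 → E, 64.26602/10 → 6 → G; chars EG.
Square (2°×1°, digits 0–9): 19.10672/2 → 9, 4.26602/1 → 4; chars 94.
Subsquare (5′×2.5′, letters a–x): 1.10672/0.0833333 → 13 → n, 0.26602/0.0416667 → 6 → g; chars ng.
Extended square (30″×15″, digits 0–9): 0.02339/0.00833333 → 2, 0.01602/0.00416667 → 3; chars 23.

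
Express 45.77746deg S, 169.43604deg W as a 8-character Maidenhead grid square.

Shift to the Maidenhead origin (180°W, 90°S): lon 10.56396, lat 44.22254.
Field: lon ⌊10.56396/20⌋ = 0 → A; lat ⌊44.22254/10⌋ = 4 → E.
Square: lon ⌊10.56396/2⌋ = 5; lat ⌊4.22254/1⌋ = 4.
Subsquare: lon ⌊0.56396/0.0833333⌋ = 6 → g; lat ⌊0.22254/0.0416667⌋ = 5 → f.
Extended square: lon ⌊0.06396/0.00833333⌋ = 7; lat ⌊0.01421/0.00416667⌋ = 3.

AE54gf73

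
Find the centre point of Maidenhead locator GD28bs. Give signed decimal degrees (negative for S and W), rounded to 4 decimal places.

-51.2292, -55.8750

Field G=6, D=3: +6·20° lon, +3·10° lat → SW at lon -60°, lat -60°.
Square 2, 8: +2·2° lon, +8·1° lat → SW at lon -56°, lat -52°.
Subsquare b=1, s=18: +1·0.0833333° lon, +18·0.0416667° lat → SW at lon -55.9167°, lat -51.25°.
Cell spans 0.0833333° lon × 0.0416667° lat. Centre is SW corner plus half of each.
latitude -51.2292, longitude -55.8750.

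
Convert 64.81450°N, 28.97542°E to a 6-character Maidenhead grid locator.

KP44lt

Add 180° to longitude and 90° to latitude: 208.9754, 154.8145.
Field: lon ⌊208.9754/20⌋ = 10 → K; lat ⌊154.8145/10⌋ = 15 → P.
Square: lon ⌊8.9754/2⌋ = 4; lat ⌊4.8145/1⌋ = 4.
Subsquare: lon ⌊0.9754/0.0833333⌋ = 11 → l; lat ⌊0.8145/0.0416667⌋ = 19 → t.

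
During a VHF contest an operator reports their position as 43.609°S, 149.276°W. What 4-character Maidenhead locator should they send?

Add 180° to longitude and 90° to latitude: 30.72, 46.39.
Field: lon ⌊30.72/20⌋ = 1 → B; lat ⌊46.39/10⌋ = 4 → E.
Square: lon ⌊10.72/2⌋ = 5; lat ⌊6.39/1⌋ = 6.

BE56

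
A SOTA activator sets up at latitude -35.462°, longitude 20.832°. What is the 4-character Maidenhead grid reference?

KF04

Offset from 180°W / 90°S: lon 200.83°, lat 54.54°.
Field (20°×10°, letters A–R): 200.83/20 → 10 → K, 54.54/10 → 5 → F; chars KF.
Square (2°×1°, digits 0–9): 0.83/2 → 0, 4.54/1 → 4; chars 04.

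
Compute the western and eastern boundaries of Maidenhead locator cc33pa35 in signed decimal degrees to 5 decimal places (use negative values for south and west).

-132.72500, -132.71667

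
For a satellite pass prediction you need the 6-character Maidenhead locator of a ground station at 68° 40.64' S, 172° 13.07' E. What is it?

RC61ch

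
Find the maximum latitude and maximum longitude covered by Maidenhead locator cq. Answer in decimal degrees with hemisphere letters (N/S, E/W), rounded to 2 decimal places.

Field C=2, Q=16: +2·20° lon, +16·10° lat → SW at lon -140°, lat 70°.
Cell spans 20° lon × 10° lat. NE corner is SW corner plus one full cell.
latitude 80.00° N, longitude 120.00° W.

80.00° N, 120.00° W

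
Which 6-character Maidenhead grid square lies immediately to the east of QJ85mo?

Longitude subsquare m = 12; +1 → 13 = n.
The latitude characters are unchanged.

QJ85no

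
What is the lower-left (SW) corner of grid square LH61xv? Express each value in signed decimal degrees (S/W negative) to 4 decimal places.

-18.1250, 53.9167

Field L=11, H=7: +11·20° lon, +7·10° lat → SW at lon 40°, lat -20°.
Square 6, 1: +6·2° lon, +1·1° lat → SW at lon 52°, lat -19°.
Subsquare x=23, v=21: +23·0.0833333° lon, +21·0.0416667° lat → SW at lon 53.9167°, lat -18.125°.
latitude -18.1250, longitude 53.9167.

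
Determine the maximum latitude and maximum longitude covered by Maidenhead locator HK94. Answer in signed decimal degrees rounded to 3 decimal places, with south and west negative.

Field H=7, K=10: +7·20° lon, +10·10° lat → SW at lon -40°, lat 10°.
Square 9, 4: +9·2° lon, +4·1° lat → SW at lon -22°, lat 14°.
Cell spans 2° lon × 1° lat. NE corner is SW corner plus one full cell.
latitude 15.000, longitude -20.000.

15.000, -20.000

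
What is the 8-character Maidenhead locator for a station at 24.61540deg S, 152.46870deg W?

BG35sj32

Offset from 180°W / 90°S: lon 27.53130°, lat 65.38460°.
Field: lon ⌊27.53130/20⌋ = 1 → B; lat ⌊65.38460/10⌋ = 6 → G.
Square: lon ⌊7.53130/2⌋ = 3; lat ⌊5.38460/1⌋ = 5.
Subsquare: lon ⌊1.53130/0.0833333⌋ = 18 → s; lat ⌊0.38460/0.0416667⌋ = 9 → j.
Extended square: lon ⌊0.03130/0.00833333⌋ = 3; lat ⌊0.00960/0.00416667⌋ = 2.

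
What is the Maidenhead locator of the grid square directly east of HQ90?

IQ00

Longitude square 9; +1 → 10, wraps to 0, carry into field.
Longitude field H = 7; +1 → 8 = I.
The latitude characters are unchanged.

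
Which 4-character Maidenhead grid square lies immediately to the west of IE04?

HE94

Longitude square 0; −1 → -1, wraps to 9, carry into field.
Longitude field I = 8; −1 → 7 = H.
The latitude characters are unchanged.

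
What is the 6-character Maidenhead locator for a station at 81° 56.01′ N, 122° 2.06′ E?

PR11aw

Add 180° to longitude and 90° to latitude: 302.0343, 171.9335.
Field: 302.0343/20 → 15 → P, 171.9335/10 → 17 → R; chars PR.
Square: 2.0343/2 → 1, 1.9335/1 → 1; chars 11.
Subsquare: 0.0343/0.0833333 → 0 → a, 0.9335/0.0416667 → 22 → w; chars aw.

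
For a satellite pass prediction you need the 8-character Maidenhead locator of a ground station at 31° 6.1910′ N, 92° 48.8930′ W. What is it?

EM31oc24

Offset from 180°W / 90°S: lon 87.18512°, lat 121.10318°.
Field: lon ⌊87.18512/20⌋ = 4 → E; lat ⌊121.10318/10⌋ = 12 → M.
Square: lon ⌊7.18512/2⌋ = 3; lat ⌊1.10318/1⌋ = 1.
Subsquare: lon ⌊1.18512/0.0833333⌋ = 14 → o; lat ⌊0.10318/0.0416667⌋ = 2 → c.
Extended square: lon ⌊0.01845/0.00833333⌋ = 2; lat ⌊0.01985/0.00416667⌋ = 4.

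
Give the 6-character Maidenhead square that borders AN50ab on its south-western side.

Longitude subsquare a = 0; −1 → -1, wraps to 23 = x, carry into square.
Longitude square 5; −1 → 4.
Latitude subsquare b = 1; −1 → 0 = a.

AN40xa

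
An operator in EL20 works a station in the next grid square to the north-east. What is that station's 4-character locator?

EL31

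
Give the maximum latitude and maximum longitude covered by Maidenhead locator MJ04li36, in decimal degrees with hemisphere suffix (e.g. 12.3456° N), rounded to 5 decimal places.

4.36250° N, 60.95000° E

Field M=12, J=9: +12·20° lon, +9·10° lat → SW at lon 60°, lat 0°.
Square 0, 4: +0·2° lon, +4·1° lat → SW at lon 60°, lat 4°.
Subsquare l=11, i=8: +11·0.0833333° lon, +8·0.0416667° lat → SW at lon 60.9167°, lat 4.33333°.
Extended square 3, 6: +3·0.00833333° lon, +6·0.00416667° lat → SW at lon 60.9417°, lat 4.35833°.
Cell spans 0.00833333° lon × 0.00416667° lat. NE corner is SW corner plus one full cell.
latitude 4.36250° N, longitude 60.95000° E.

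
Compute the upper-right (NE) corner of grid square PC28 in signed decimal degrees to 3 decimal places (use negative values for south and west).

-61.000, 126.000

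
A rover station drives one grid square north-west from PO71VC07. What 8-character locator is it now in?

Longitude extended square 0; −1 → -1, wraps to 9, carry into subsquare.
Longitude subsquare v = 21; −1 → 20 = u.
Latitude extended square 7; +1 → 8.

PO71uc98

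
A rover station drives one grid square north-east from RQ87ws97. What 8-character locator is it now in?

Longitude extended square 9; +1 → 10, wraps to 0, carry into subsquare.
Longitude subsquare w = 22; +1 → 23 = x.
Latitude extended square 7; +1 → 8.

RQ87xs08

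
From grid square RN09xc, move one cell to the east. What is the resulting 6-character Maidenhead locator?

RN19ac

Longitude subsquare x = 23; +1 → 24, wraps to 0 = a, carry into square.
Longitude square 0; +1 → 1.
The latitude characters are unchanged.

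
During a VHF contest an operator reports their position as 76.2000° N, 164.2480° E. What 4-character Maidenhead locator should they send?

Offset from 180°W / 90°S: lon 344.25°, lat 166.20°.
Field: 344.25/20 → 17 → R, 166.20/10 → 16 → Q; chars RQ.
Square: 4.25/2 → 2, 6.20/1 → 6; chars 26.

RQ26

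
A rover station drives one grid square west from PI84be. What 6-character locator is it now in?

Longitude subsquare b = 1; −1 → 0 = a.
The latitude characters are unchanged.

PI84ae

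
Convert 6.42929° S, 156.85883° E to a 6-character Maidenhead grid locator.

QI83kn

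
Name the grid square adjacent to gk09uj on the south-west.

GK09ti

Longitude subsquare u = 20; −1 → 19 = t.
Latitude subsquare j = 9; −1 → 8 = i.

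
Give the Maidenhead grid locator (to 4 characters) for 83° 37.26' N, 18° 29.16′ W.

IR03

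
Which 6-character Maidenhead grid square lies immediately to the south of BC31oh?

BC31og

Latitude subsquare h = 7; −1 → 6 = g.
The longitude characters are unchanged.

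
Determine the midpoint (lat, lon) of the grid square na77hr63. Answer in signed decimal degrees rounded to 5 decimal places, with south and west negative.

-82.27708, 94.63750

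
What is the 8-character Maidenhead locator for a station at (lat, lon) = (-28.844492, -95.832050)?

Shift to the Maidenhead origin (180°W, 90°S): lon 84.16795, lat 61.15551.
Field: lon ⌊84.16795/20⌋ = 4 → E; lat ⌊61.15551/10⌋ = 6 → G.
Square: lon ⌊4.16795/2⌋ = 2; lat ⌊1.15551/1⌋ = 1.
Subsquare: lon ⌊0.16795/0.0833333⌋ = 2 → c; lat ⌊0.15551/0.0416667⌋ = 3 → d.
Extended square: lon ⌊0.00128/0.00833333⌋ = 0; lat ⌊0.03051/0.00416667⌋ = 7.

EG21cd07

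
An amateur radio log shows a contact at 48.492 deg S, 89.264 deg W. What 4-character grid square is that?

Add 180° to longitude and 90° to latitude: 90.74, 41.51.
Field (20°×10°, letters A–R): lon ⌊90.74/20⌋ = 4 → E; lat ⌊41.51/10⌋ = 4 → E.
Square (2°×1°, digits 0–9): lon ⌊10.74/2⌋ = 5; lat ⌊1.51/1⌋ = 1.

EE51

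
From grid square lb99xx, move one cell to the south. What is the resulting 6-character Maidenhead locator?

Latitude subsquare x = 23; −1 → 22 = w.
The longitude characters are unchanged.

LB99xw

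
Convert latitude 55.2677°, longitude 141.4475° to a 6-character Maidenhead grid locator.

QO05rg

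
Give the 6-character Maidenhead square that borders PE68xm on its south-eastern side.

Longitude subsquare x = 23; +1 → 24, wraps to 0 = a, carry into square.
Longitude square 6; +1 → 7.
Latitude subsquare m = 12; −1 → 11 = l.

PE78al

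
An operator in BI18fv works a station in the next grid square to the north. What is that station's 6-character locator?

Latitude subsquare v = 21; +1 → 22 = w.
The longitude characters are unchanged.

BI18fw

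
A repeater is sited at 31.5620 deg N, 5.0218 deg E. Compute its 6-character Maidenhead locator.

Shift to the Maidenhead origin (180°W, 90°S): lon 185.0218, lat 121.5620.
Field: 185.0218/20 → 9 → J, 121.5620/10 → 12 → M; chars JM.
Square: 5.0218/2 → 2, 1.5620/1 → 1; chars 21.
Subsquare: 1.0218/0.0833333 → 12 → m, 0.5620/0.0416667 → 13 → n; chars mn.

JM21mn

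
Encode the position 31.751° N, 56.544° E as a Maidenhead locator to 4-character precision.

Offset from 180°W / 90°S: lon 236.54°, lat 121.75°.
Field: 236.54/20 → 11 → L, 121.75/10 → 12 → M; chars LM.
Square: 16.54/2 → 8, 1.75/1 → 1; chars 81.

LM81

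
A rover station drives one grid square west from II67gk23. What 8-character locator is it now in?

II67gk13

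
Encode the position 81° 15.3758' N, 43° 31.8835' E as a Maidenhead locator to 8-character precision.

LR11sg31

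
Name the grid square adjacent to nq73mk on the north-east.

NQ73nl

Longitude subsquare m = 12; +1 → 13 = n.
Latitude subsquare k = 10; +1 → 11 = l.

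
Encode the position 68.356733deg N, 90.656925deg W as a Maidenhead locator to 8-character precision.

Add 180° to longitude and 90° to latitude: 89.34307, 158.35673.
Field: lon ⌊89.34307/20⌋ = 4 → E; lat ⌊158.35673/10⌋ = 15 → P.
Square: lon ⌊9.34307/2⌋ = 4; lat ⌊8.35673/1⌋ = 8.
Subsquare: lon ⌊1.34307/0.0833333⌋ = 16 → q; lat ⌊0.35673/0.0416667⌋ = 8 → i.
Extended square: lon ⌊0.00974/0.00833333⌋ = 1; lat ⌊0.02340/0.00416667⌋ = 5.

EP48qi15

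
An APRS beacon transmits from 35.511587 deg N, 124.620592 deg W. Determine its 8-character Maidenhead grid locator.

CM75qm52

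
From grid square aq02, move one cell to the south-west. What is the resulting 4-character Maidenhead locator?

Longitude square 0; −1 → -1, wraps to 9, carry into field.
Longitude field A = 0; −1 → -1, wraps to 17 = R, wrapping around the antimeridian.
Latitude square 2; −1 → 1.

RQ91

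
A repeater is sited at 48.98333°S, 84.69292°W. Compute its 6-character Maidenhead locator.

Add 180° to longitude and 90° to latitude: 95.3071, 41.0167.
Field (20°×10°, letters A–R): 95.3071/20 → 4 → E, 41.0167/10 → 4 → E; chars EE.
Square (2°×1°, digits 0–9): 15.3071/2 → 7, 1.0167/1 → 1; chars 71.
Subsquare (5′×2.5′, letters a–x): 1.3071/0.0833333 → 15 → p, 0.0167/0.0416667 → 0 → a; chars pa.

EE71pa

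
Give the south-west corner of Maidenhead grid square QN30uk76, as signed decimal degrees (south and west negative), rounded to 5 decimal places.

40.44167, 147.72500

Field Q=16, N=13: +16·20° lon, +13·10° lat → SW at lon 140°, lat 40°.
Square 3, 0: +3·2° lon, +0·1° lat → SW at lon 146°, lat 40°.
Subsquare u=20, k=10: +20·0.0833333° lon, +10·0.0416667° lat → SW at lon 147.667°, lat 40.4167°.
Extended square 7, 6: +7·0.00833333° lon, +6·0.00416667° lat → SW at lon 147.725°, lat 40.4417°.
latitude 40.44167, longitude 147.72500.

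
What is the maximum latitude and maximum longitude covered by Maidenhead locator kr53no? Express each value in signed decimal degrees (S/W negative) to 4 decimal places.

83.6250, 31.1667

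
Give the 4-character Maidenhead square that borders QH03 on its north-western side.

PH94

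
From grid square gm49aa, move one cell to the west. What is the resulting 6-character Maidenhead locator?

Longitude subsquare a = 0; −1 → -1, wraps to 23 = x, carry into square.
Longitude square 4; −1 → 3.
The latitude characters are unchanged.

GM39xa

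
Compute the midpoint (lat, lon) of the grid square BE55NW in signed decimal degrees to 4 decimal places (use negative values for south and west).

-44.0625, -148.8750

Field B=1, E=4: +1·20° lon, +4·10° lat → SW at lon -160°, lat -50°.
Square 5, 5: +5·2° lon, +5·1° lat → SW at lon -150°, lat -45°.
Subsquare n=13, w=22: +13·0.0833333° lon, +22·0.0416667° lat → SW at lon -148.917°, lat -44.0833°.
Cell spans 0.0833333° lon × 0.0416667° lat. Centre is SW corner plus half of each.
latitude -44.0625, longitude -148.8750.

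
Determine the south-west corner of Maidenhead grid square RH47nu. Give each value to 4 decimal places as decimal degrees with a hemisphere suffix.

Field R=17, H=7: +17·20° lon, +7·10° lat → SW at lon 160°, lat -20°.
Square 4, 7: +4·2° lon, +7·1° lat → SW at lon 168°, lat -13°.
Subsquare n=13, u=20: +13·0.0833333° lon, +20·0.0416667° lat → SW at lon 169.083°, lat -12.1667°.
latitude 12.1667° S, longitude 169.0833° E.

12.1667° S, 169.0833° E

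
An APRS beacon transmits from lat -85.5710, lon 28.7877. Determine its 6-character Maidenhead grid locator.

Add 180° to longitude and 90° to latitude: 208.7877, 4.4290.
Field: 208.7877/20 → 10 → K, 4.4290/10 → 0 → A; chars KA.
Square: 8.7877/2 → 4, 4.4290/1 → 4; chars 44.
Subsquare: 0.7877/0.0833333 → 9 → j, 0.4290/0.0416667 → 10 → k; chars jk.

KA44jk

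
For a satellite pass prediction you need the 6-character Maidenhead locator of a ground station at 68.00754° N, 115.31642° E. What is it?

OP78pa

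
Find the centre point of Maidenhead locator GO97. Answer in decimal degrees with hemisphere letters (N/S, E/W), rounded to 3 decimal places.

57.500° N, 41.000° W

Field G=6, O=14: +6·20° lon, +14·10° lat → SW at lon -60°, lat 50°.
Square 9, 7: +9·2° lon, +7·1° lat → SW at lon -42°, lat 57°.
Cell spans 2° lon × 1° lat. Centre is SW corner plus half of each.
latitude 57.500° N, longitude 41.000° W.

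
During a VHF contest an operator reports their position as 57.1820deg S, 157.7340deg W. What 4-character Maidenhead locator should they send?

Shift to the Maidenhead origin (180°W, 90°S): lon 22.27, lat 32.82.
Field (20°×10°, letters A–R): 22.27/20 → 1 → B, 32.82/10 → 3 → D; chars BD.
Square (2°×1°, digits 0–9): 2.27/2 → 1, 2.82/1 → 2; chars 12.

BD12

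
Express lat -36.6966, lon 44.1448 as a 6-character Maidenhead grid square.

LF23bh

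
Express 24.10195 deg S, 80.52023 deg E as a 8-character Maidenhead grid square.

NG05gv25

Add 180° to longitude and 90° to latitude: 260.52023, 65.89805.
Field: lon ⌊260.52023/20⌋ = 13 → N; lat ⌊65.89805/10⌋ = 6 → G.
Square: lon ⌊0.52023/2⌋ = 0; lat ⌊5.89805/1⌋ = 5.
Subsquare: lon ⌊0.52023/0.0833333⌋ = 6 → g; lat ⌊0.89805/0.0416667⌋ = 21 → v.
Extended square: lon ⌊0.02023/0.00833333⌋ = 2; lat ⌊0.02305/0.00416667⌋ = 5.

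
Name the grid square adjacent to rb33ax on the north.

RB34aa

Latitude subsquare x = 23; +1 → 24, wraps to 0 = a, carry into square.
Latitude square 3; +1 → 4.
The longitude characters are unchanged.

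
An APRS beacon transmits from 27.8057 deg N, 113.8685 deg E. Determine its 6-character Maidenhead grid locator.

OL67wt

Offset from 180°W / 90°S: lon 293.8685°, lat 117.8057°.
Field: 293.8685/20 → 14 → O, 117.8057/10 → 11 → L; chars OL.
Square: 13.8685/2 → 6, 7.8057/1 → 7; chars 67.
Subsquare: 1.8685/0.0833333 → 22 → w, 0.8057/0.0416667 → 19 → t; chars wt.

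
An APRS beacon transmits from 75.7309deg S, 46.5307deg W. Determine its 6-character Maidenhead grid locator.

Shift to the Maidenhead origin (180°W, 90°S): lon 133.4693, lat 14.2691.
Field: 133.4693/20 → 6 → G, 14.2691/10 → 1 → B; chars GB.
Square: 13.4693/2 → 6, 4.2691/1 → 4; chars 64.
Subsquare: 1.4693/0.0833333 → 17 → r, 0.2691/0.0416667 → 6 → g; chars rg.

GB64rg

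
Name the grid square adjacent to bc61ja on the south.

BC60jx

Latitude subsquare a = 0; −1 → -1, wraps to 23 = x, carry into square.
Latitude square 1; −1 → 0.
The longitude characters are unchanged.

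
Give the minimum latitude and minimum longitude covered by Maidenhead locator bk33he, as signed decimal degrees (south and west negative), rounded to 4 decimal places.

13.1667, -153.4167

Field B=1, K=10: +1·20° lon, +10·10° lat → SW at lon -160°, lat 10°.
Square 3, 3: +3·2° lon, +3·1° lat → SW at lon -154°, lat 13°.
Subsquare h=7, e=4: +7·0.0833333° lon, +4·0.0416667° lat → SW at lon -153.417°, lat 13.1667°.
latitude 13.1667, longitude -153.4167.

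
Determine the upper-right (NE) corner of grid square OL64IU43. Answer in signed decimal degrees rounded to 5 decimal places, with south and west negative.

24.85000, 112.70833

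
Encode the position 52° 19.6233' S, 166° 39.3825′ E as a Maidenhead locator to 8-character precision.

RD37hq81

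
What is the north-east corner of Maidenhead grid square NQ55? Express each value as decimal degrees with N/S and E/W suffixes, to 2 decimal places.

Field N=13, Q=16: +13·20° lon, +16·10° lat → SW at lon 80°, lat 70°.
Square 5, 5: +5·2° lon, +5·1° lat → SW at lon 90°, lat 75°.
Cell spans 2° lon × 1° lat. NE corner is SW corner plus one full cell.
latitude 76.00° N, longitude 92.00° E.

76.00° N, 92.00° E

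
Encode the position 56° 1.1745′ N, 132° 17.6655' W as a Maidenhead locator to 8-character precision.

CO36ua44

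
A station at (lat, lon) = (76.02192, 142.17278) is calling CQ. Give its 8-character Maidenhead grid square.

Offset from 180°W / 90°S: lon 322.17278°, lat 166.02192°.
Field: 322.17278/20 → 16 → Q, 166.02192/10 → 16 → Q; chars QQ.
Square: 2.17278/2 → 1, 6.02192/1 → 6; chars 16.
Subsquare: 0.17278/0.0833333 → 2 → c, 0.02192/0.0416667 → 0 → a; chars ca.
Extended square: 0.00611/0.00833333 → 0, 0.02192/0.00416667 → 5; chars 05.

QQ16ca05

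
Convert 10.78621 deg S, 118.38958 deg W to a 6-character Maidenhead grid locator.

Add 180° to longitude and 90° to latitude: 61.6104, 79.2138.
Field: lon ⌊61.6104/20⌋ = 3 → D; lat ⌊79.2138/10⌋ = 7 → H.
Square: lon ⌊1.6104/2⌋ = 0; lat ⌊9.2138/1⌋ = 9.
Subsquare: lon ⌊1.6104/0.0833333⌋ = 19 → t; lat ⌊0.2138/0.0416667⌋ = 5 → f.

DH09tf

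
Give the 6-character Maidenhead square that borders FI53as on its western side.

FI43xs

Longitude subsquare a = 0; −1 → -1, wraps to 23 = x, carry into square.
Longitude square 5; −1 → 4.
The latitude characters are unchanged.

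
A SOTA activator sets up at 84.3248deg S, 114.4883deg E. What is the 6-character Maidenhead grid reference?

OA75fq

Add 180° to longitude and 90° to latitude: 294.4883, 5.6752.
Field: lon ⌊294.4883/20⌋ = 14 → O; lat ⌊5.6752/10⌋ = 0 → A.
Square: lon ⌊14.4883/2⌋ = 7; lat ⌊5.6752/1⌋ = 5.
Subsquare: lon ⌊0.4883/0.0833333⌋ = 5 → f; lat ⌊0.6752/0.0416667⌋ = 16 → q.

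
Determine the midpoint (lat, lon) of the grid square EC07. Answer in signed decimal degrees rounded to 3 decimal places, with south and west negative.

-62.500, -99.000

Field E=4, C=2: +4·20° lon, +2·10° lat → SW at lon -100°, lat -70°.
Square 0, 7: +0·2° lon, +7·1° lat → SW at lon -100°, lat -63°.
Cell spans 2° lon × 1° lat. Centre is SW corner plus half of each.
latitude -62.500, longitude -99.000.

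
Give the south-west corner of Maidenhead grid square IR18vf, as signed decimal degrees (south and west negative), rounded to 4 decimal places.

88.2083, -16.2500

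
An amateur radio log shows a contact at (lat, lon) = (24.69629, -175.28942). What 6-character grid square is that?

Offset from 180°W / 90°S: lon 4.7106°, lat 114.6963°.
Field: lon ⌊4.7106/20⌋ = 0 → A; lat ⌊114.6963/10⌋ = 11 → L.
Square: lon ⌊4.7106/2⌋ = 2; lat ⌊4.6963/1⌋ = 4.
Subsquare: lon ⌊0.7106/0.0833333⌋ = 8 → i; lat ⌊0.6963/0.0416667⌋ = 16 → q.

AL24iq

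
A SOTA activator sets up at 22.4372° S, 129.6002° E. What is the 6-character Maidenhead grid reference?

Offset from 180°W / 90°S: lon 309.6002°, lat 67.5628°.
Field: lon ⌊309.6002/20⌋ = 15 → P; lat ⌊67.5628/10⌋ = 6 → G.
Square: lon ⌊9.6002/2⌋ = 4; lat ⌊7.5628/1⌋ = 7.
Subsquare: lon ⌊1.6002/0.0833333⌋ = 19 → t; lat ⌊0.5628/0.0416667⌋ = 13 → n.

PG47tn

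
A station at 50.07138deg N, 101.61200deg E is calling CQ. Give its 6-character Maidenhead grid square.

OO00tb

Shift to the Maidenhead origin (180°W, 90°S): lon 281.6120, lat 140.0714.
Field (20°×10°, letters A–R): 281.6120/20 → 14 → O, 140.0714/10 → 14 → O; chars OO.
Square (2°×1°, digits 0–9): 1.6120/2 → 0, 0.0714/1 → 0; chars 00.
Subsquare (5′×2.5′, letters a–x): 1.6120/0.0833333 → 19 → t, 0.0714/0.0416667 → 1 → b; chars tb.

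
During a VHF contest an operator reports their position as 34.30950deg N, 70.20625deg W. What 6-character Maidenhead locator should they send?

FM44vh

Offset from 180°W / 90°S: lon 109.7938°, lat 124.3095°.
Field: lon ⌊109.7938/20⌋ = 5 → F; lat ⌊124.3095/10⌋ = 12 → M.
Square: lon ⌊9.7938/2⌋ = 4; lat ⌊4.3095/1⌋ = 4.
Subsquare: lon ⌊1.7938/0.0833333⌋ = 21 → v; lat ⌊0.3095/0.0416667⌋ = 7 → h.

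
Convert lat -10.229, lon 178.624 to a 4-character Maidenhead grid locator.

RH99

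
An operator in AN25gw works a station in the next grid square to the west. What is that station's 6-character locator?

AN25fw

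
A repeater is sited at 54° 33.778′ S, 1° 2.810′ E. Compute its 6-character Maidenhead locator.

JD05mk

Offset from 180°W / 90°S: lon 181.0468°, lat 35.4370°.
Field (20°×10°, letters A–R): 181.0468/20 → 9 → J, 35.4370/10 → 3 → D; chars JD.
Square (2°×1°, digits 0–9): 1.0468/2 → 0, 5.4370/1 → 5; chars 05.
Subsquare (5′×2.5′, letters a–x): 1.0468/0.0833333 → 12 → m, 0.4370/0.0416667 → 10 → k; chars mk.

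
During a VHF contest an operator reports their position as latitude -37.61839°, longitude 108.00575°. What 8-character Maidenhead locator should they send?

OF42aj01

Offset from 180°W / 90°S: lon 288.00575°, lat 52.38161°.
Field: lon ⌊288.00575/20⌋ = 14 → O; lat ⌊52.38161/10⌋ = 5 → F.
Square: lon ⌊8.00575/2⌋ = 4; lat ⌊2.38161/1⌋ = 2.
Subsquare: lon ⌊0.00575/0.0833333⌋ = 0 → a; lat ⌊0.38161/0.0416667⌋ = 9 → j.
Extended square: lon ⌊0.00575/0.00833333⌋ = 0; lat ⌊0.00661/0.00416667⌋ = 1.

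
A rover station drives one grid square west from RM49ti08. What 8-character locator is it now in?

Longitude extended square 0; −1 → -1, wraps to 9, carry into subsquare.
Longitude subsquare t = 19; −1 → 18 = s.
The latitude characters are unchanged.

RM49si98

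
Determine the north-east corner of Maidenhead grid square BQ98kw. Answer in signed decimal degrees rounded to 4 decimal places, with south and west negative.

78.9583, -141.0833

Field B=1, Q=16: +1·20° lon, +16·10° lat → SW at lon -160°, lat 70°.
Square 9, 8: +9·2° lon, +8·1° lat → SW at lon -142°, lat 78°.
Subsquare k=10, w=22: +10·0.0833333° lon, +22·0.0416667° lat → SW at lon -141.167°, lat 78.9167°.
Cell spans 0.0833333° lon × 0.0416667° lat. NE corner is SW corner plus one full cell.
latitude 78.9583, longitude -141.0833.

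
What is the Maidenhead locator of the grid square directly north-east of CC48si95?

CC48ti06

Longitude extended square 9; +1 → 10, wraps to 0, carry into subsquare.
Longitude subsquare s = 18; +1 → 19 = t.
Latitude extended square 5; +1 → 6.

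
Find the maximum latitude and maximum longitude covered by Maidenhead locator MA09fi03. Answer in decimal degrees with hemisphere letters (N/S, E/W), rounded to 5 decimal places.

Field M=12, A=0: +12·20° lon, +0·10° lat → SW at lon 60°, lat -90°.
Square 0, 9: +0·2° lon, +9·1° lat → SW at lon 60°, lat -81°.
Subsquare f=5, i=8: +5·0.0833333° lon, +8·0.0416667° lat → SW at lon 60.4167°, lat -80.6667°.
Extended square 0, 3: +0·0.00833333° lon, +3·0.00416667° lat → SW at lon 60.4167°, lat -80.6542°.
Cell spans 0.00833333° lon × 0.00416667° lat. NE corner is SW corner plus one full cell.
latitude 80.65000° S, longitude 60.42500° E.

80.65000° S, 60.42500° E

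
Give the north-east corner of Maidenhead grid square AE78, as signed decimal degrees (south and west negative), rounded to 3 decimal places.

-41.000, -164.000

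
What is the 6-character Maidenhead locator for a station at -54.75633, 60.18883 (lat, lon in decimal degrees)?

MD05cf

Add 180° to longitude and 90° to latitude: 240.1888, 35.2437.
Field: lon ⌊240.1888/20⌋ = 12 → M; lat ⌊35.2437/10⌋ = 3 → D.
Square: lon ⌊0.1888/2⌋ = 0; lat ⌊5.2437/1⌋ = 5.
Subsquare: lon ⌊0.1888/0.0833333⌋ = 2 → c; lat ⌊0.2437/0.0416667⌋ = 5 → f.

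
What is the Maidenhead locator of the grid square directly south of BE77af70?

Latitude extended square 0; −1 → -1, wraps to 9, carry into subsquare.
Latitude subsquare f = 5; −1 → 4 = e.
The longitude characters are unchanged.

BE77ae79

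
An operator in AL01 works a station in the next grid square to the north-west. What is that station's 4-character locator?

RL92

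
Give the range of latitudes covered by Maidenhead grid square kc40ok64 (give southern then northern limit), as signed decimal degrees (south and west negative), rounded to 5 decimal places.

-69.56667, -69.56250

Field K=10, C=2: +10·20° lon, +2·10° lat → SW at lon 20°, lat -70°.
Square 4, 0: +4·2° lon, +0·1° lat → SW at lon 28°, lat -70°.
Subsquare o=14, k=10: +14·0.0833333° lon, +10·0.0416667° lat → SW at lon 29.1667°, lat -69.5833°.
Extended square 6, 4: +6·0.00833333° lon, +4·0.00416667° lat → SW at lon 29.2167°, lat -69.5667°.
Cell spans 0.00833333° lon × 0.00416667° lat.
south -69.56667, north -69.56250.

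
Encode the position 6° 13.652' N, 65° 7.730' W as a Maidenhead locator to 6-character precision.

Offset from 180°W / 90°S: lon 114.8712°, lat 96.2275°.
Field: lon ⌊114.8712/20⌋ = 5 → F; lat ⌊96.2275/10⌋ = 9 → J.
Square: lon ⌊14.8712/2⌋ = 7; lat ⌊6.2275/1⌋ = 6.
Subsquare: lon ⌊0.8712/0.0833333⌋ = 10 → k; lat ⌊0.2275/0.0416667⌋ = 5 → f.

FJ76kf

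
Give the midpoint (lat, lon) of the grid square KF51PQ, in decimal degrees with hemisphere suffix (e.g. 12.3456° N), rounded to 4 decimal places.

Field K=10, F=5: +10·20° lon, +5·10° lat → SW at lon 20°, lat -40°.
Square 5, 1: +5·2° lon, +1·1° lat → SW at lon 30°, lat -39°.
Subsquare p=15, q=16: +15·0.0833333° lon, +16·0.0416667° lat → SW at lon 31.25°, lat -38.3333°.
Cell spans 0.0833333° lon × 0.0416667° lat. Centre is SW corner plus half of each.
latitude 38.3125° S, longitude 31.2917° E.

38.3125° S, 31.2917° E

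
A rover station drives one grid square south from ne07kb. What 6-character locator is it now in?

NE07ka

Latitude subsquare b = 1; −1 → 0 = a.
The longitude characters are unchanged.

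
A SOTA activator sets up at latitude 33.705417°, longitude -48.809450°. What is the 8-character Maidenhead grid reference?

GM53oq29

Add 180° to longitude and 90° to latitude: 131.19055, 123.70542.
Field (20°×10°, letters A–R): 131.19055/20 → 6 → G, 123.70542/10 → 12 → M; chars GM.
Square (2°×1°, digits 0–9): 11.19055/2 → 5, 3.70542/1 → 3; chars 53.
Subsquare (5′×2.5′, letters a–x): 1.19055/0.0833333 → 14 → o, 0.70542/0.0416667 → 16 → q; chars oq.
Extended square (30″×15″, digits 0–9): 0.02388/0.00833333 → 2, 0.03875/0.00416667 → 9; chars 29.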